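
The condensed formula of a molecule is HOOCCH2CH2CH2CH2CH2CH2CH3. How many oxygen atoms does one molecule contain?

Atom tally by fragment:
  HOOCCH2 → C:2 H:3 O:2
  CH2 → C:1 H:2
  CH2 → C:1 H:2
  CH2 → C:1 H:2
  CH2 → C:1 H:2
  CH2 → C:1 H:2
  CH3 → C:1 H:3
Element totals:
  C: 8
  H: 16
  O: 2

2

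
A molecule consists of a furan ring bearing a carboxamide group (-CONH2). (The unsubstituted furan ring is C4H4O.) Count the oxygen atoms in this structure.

Atom tally by fragment:
  furan ring core → C:4 H:4 O:1
  (− 1 ring H displaced by substituents)
  + CONH2 → C:1 H:2 O:1 N:1
Element totals:
  C: 5
  H: 5
  N: 1
  O: 2

2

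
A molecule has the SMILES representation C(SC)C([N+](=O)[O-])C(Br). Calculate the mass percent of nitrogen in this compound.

Atom tally by fragment:
  CH3SCH2 → C:2 H:5 S:1
  CH(NO2) → C:1 H:1 N:1 O:2
  CH2Br → C:1 H:2 Br:1
Element totals:
  C: 4
  H: 8
  Br: 1
  N: 1
  O: 2
  S: 1
Molecular formula: C4H8BrNO2S.
Molar mass = 214.077 g/mol.
Mass from N: 1 × 14.007 = 14.007 g/mol.
%N = 14.007 / 214.077 × 100 = 6.54%.

6.54%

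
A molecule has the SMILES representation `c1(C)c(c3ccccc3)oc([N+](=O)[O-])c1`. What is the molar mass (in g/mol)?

Atom tally by fragment:
  furan ring core → C:4 H:4 O:1
  (− 3 ring H displaced by substituents)
  + CH3 → C:1 H:3
  + C6H5 → C:6 H:5
  + NO2 → N:1 O:2
Element totals:
  C: 11
  H: 9
  N: 1
  O: 3
Molecular formula: C11H9NO3.
  M = 11(12.011) + 9(1.008) + 14.007 + 3(15.999)
    = 132.121 + 9.072 + 14.007 + 47.997 = 203.197

203.20 g/mol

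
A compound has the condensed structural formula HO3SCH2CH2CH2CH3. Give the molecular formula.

Element totals:
  C: 4
  H: 10
  O: 3
  S: 1

C4H10O3S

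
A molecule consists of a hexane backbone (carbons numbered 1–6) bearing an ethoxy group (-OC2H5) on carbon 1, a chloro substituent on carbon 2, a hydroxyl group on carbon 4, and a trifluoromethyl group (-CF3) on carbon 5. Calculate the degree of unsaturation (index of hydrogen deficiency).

Atom tally by fragment:
  C2H5OCH2 → C:3 H:7 O:1
  CH(Cl) → C:1 H:1 Cl:1
  CH2 → C:1 H:2
  CH(OH) → C:1 H:2 O:1
  CH(CF3) → C:2 H:1 F:3
  CH3 → C:1 H:3
Element totals:
  C: 9
  H: 16
  Cl: 1
  F: 3
  O: 2
Molecular formula: C9H16ClF3O2.
DoU = (2C + 2 + N − H − X) / 2 = (2·9 + 2 + 0 − 16 − 4) / 2 = 0.

0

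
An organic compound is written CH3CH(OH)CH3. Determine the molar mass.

Atom tally by fragment:
  CH3 → C:1 H:3
  CH(OH) → C:1 H:2 O:1
  CH3 → C:1 H:3
Element totals:
  C: 3
  H: 8
  O: 1
Molecular formula: C3H8O.
  M = 3(12.011) + 8(1.008) + 15.999
    = 36.033 + 8.064 + 15.999 = 60.096

60.10 g/mol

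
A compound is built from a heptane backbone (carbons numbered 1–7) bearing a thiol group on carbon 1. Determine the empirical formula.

Atom tally by fragment:
  HSCH2 → C:1 H:3 S:1
  CH2 → C:1 H:2
  CH2 → C:1 H:2
  CH2 → C:1 H:2
  CH2 → C:1 H:2
  CH2 → C:1 H:2
  CH3 → C:1 H:3
Element totals:
  C: 7
  H: 16
  S: 1
Molecular formula: C7H16S.
gcd of subscripts (7, 16, 1) = 1, so the empirical formula equals the molecular formula.

C7H16S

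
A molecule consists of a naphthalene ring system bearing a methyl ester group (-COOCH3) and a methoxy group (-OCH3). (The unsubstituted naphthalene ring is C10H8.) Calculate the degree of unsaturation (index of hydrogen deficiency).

8

Atom tally by fragment:
  naphthalene ring system core → C:10 H:8
  (− 2 ring H displaced by substituents)
  + COOCH3 → C:2 H:3 O:2
  + OCH3 → C:1 H:3 O:1
Element totals:
  C: 13
  H: 12
  O: 3
Molecular formula: C13H12O3.
DoU = (2C + 2 + N − H − X) / 2 = (2·13 + 2 + 0 − 12 − 0) / 2 = 8.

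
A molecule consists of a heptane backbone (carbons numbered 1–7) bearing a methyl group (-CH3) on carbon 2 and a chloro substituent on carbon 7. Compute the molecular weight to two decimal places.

148.67 g/mol

Atom tally by fragment:
  CH3 → C:1 H:3
  CH(CH3) → C:2 H:4
  CH2 → C:1 H:2
  CH2 → C:1 H:2
  CH2 → C:1 H:2
  CH2 → C:1 H:2
  CH2Cl → C:1 H:2 Cl:1
Element totals:
  C: 8
  H: 17
  Cl: 1
Molecular formula: C8H17Cl.
  M = 8(12.011) + 17(1.008) + 35.45
    = 96.088 + 17.136 + 35.450 = 148.674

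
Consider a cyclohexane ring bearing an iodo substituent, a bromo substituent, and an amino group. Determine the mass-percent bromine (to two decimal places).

26.29%

Atom tally by fragment:
  cyclohexane ring core → C:6 H:12
  (− 3 ring H displaced by substituents)
  + I → I:1
  + Br → Br:1
  + NH2 → N:1 H:2
Element totals:
  C: 6
  H: 11
  Br: 1
  I: 1
  N: 1
Molecular formula: C6H11BrIN.
Molar mass = 303.969 g/mol.
Mass from Br: 1 × 79.904 = 79.904 g/mol.
%Br = 79.904 / 303.969 × 100 = 26.29%.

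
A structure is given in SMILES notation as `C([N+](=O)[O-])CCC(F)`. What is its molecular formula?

C4H8FNO2

Atom tally by fragment:
  O2NCH2 → C:1 H:2 N:1 O:2
  CH2 → C:1 H:2
  CH2 → C:1 H:2
  CH2F → C:1 H:2 F:1
Element totals:
  C: 4
  H: 8
  F: 1
  N: 1
  O: 2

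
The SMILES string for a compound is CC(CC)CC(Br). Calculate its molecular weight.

165.07 g/mol

Atom tally by fragment:
  CH3 → C:1 H:3
  CH(C2H5) → C:3 H:6
  CH2 → C:1 H:2
  CH2Br → C:1 H:2 Br:1
Element totals:
  C: 6
  H: 13
  Br: 1
Molecular formula: C6H13Br.
  M = 6(12.011) + 13(1.008) + 79.904
    = 72.066 + 13.104 + 79.904 = 165.074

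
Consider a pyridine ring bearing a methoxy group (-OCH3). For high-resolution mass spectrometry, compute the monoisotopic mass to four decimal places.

Atom tally by fragment:
  pyridine ring core → C:5 H:5 N:1
  (− 1 ring H displaced by substituents)
  + OCH3 → C:1 H:3 O:1
Element totals:
  C: 6
  H: 7
  N: 1
  O: 1
Molecular formula: C6H7NO.
  M = 6(12.0) + 7(1.007825) + 14.003074 + 15.994915
    = 72.000000 + 7.054775 + 14.003074 + 15.994915 = 109.052764

109.0528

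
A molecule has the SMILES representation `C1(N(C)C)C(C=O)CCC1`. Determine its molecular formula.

C8H15NO

Atom tally by fragment:
  cyclopentane ring core → C:5 H:10
  (− 2 ring H displaced by substituents)
  + N(CH3)2 → N:1 C:2 H:6
  + CHO → C:1 H:1 O:1
Element totals:
  C: 8
  H: 15
  N: 1
  O: 1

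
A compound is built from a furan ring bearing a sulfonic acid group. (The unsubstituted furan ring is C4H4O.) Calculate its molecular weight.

Atom tally by fragment:
  furan ring core → C:4 H:4 O:1
  (− 1 ring H displaced by substituents)
  + SO3H → S:1 O:3 H:1
Element totals:
  C: 4
  H: 4
  O: 4
  S: 1
Molecular formula: C4H4O4S.
  M = 4(12.011) + 4(1.008) + 4(15.999) + 32.06
    = 48.044 + 4.032 + 63.996 + 32.060 = 148.132

148.13 g/mol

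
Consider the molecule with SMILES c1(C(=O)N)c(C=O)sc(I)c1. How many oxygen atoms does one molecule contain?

Atom tally by fragment:
  thiophene ring core → C:4 H:4 S:1
  (− 3 ring H displaced by substituents)
  + CONH2 → C:1 H:2 O:1 N:1
  + CHO → C:1 H:1 O:1
  + I → I:1
Element totals:
  C: 6
  H: 4
  I: 1
  N: 1
  O: 2
  S: 1

2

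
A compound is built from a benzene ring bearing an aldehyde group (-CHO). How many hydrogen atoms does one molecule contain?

6

Atom tally by fragment:
  benzene ring core → C:6 H:6
  (− 1 ring H displaced by substituents)
  + CHO → C:1 H:1 O:1
Element totals:
  C: 7
  H: 6
  O: 1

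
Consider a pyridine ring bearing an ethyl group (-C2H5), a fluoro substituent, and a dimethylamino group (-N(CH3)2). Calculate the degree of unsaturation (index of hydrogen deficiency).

Atom tally by fragment:
  pyridine ring core → C:5 H:5 N:1
  (− 3 ring H displaced by substituents)
  + C2H5 → C:2 H:5
  + F → F:1
  + N(CH3)2 → N:1 C:2 H:6
Element totals:
  C: 9
  H: 13
  F: 1
  N: 2
Molecular formula: C9H13FN2.
DoU = (2C + 2 + N − H − X) / 2 = (2·9 + 2 + 2 − 13 − 1) / 2 = 4.

4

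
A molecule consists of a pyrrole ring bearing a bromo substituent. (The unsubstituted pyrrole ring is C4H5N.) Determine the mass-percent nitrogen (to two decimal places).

9.59%

Atom tally by fragment:
  pyrrole ring core → C:4 H:5 N:1
  (− 1 ring H displaced by substituents)
  + Br → Br:1
Element totals:
  C: 4
  H: 4
  Br: 1
  N: 1
Molecular formula: C4H4BrN.
Molar mass = 145.987 g/mol.
Mass from N: 1 × 14.007 = 14.007 g/mol.
%N = 14.007 / 145.987 × 100 = 9.59%.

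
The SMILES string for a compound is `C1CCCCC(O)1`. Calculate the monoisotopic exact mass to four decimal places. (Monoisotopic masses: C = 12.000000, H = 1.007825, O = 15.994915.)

100.0888

Atom tally by fragment:
  cyclohexane ring core → C:6 H:12
  (− 1 ring H displaced by substituents)
  + OH → O:1 H:1
Element totals:
  C: 6
  H: 12
  O: 1
Molecular formula: C6H12O.
  M = 6(12.0) + 12(1.007825) + 15.994915
    = 72.000000 + 12.093900 + 15.994915 = 100.088815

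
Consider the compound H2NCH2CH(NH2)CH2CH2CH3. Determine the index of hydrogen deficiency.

0

Atom tally by fragment:
  H2NCH2 → C:1 H:4 N:1
  CH(NH2) → C:1 H:3 N:1
  CH2 → C:1 H:2
  CH2 → C:1 H:2
  CH3 → C:1 H:3
Element totals:
  C: 5
  H: 14
  N: 2
Molecular formula: C5H14N2.
DoU = (2C + 2 + N − H − X) / 2 = (2·5 + 2 + 2 − 14 − 0) / 2 = 0.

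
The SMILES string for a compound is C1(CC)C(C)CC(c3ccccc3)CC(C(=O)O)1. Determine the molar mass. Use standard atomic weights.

Atom tally by fragment:
  cyclohexane ring core → C:6 H:12
  (− 4 ring H displaced by substituents)
  + C2H5 → C:2 H:5
  + CH3 → C:1 H:3
  + C6H5 → C:6 H:5
  + COOH → C:1 H:1 O:2
Element totals:
  C: 16
  H: 22
  O: 2
Molecular formula: C16H22O2.
  M = 16(12.011) + 22(1.008) + 2(15.999)
    = 192.176 + 22.176 + 31.998 = 246.350

246.35 g/mol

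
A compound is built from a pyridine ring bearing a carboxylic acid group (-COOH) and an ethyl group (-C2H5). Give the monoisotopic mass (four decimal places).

Atom tally by fragment:
  pyridine ring core → C:5 H:5 N:1
  (− 2 ring H displaced by substituents)
  + COOH → C:1 H:1 O:2
  + C2H5 → C:2 H:5
Element totals:
  C: 8
  H: 9
  N: 1
  O: 2
Molecular formula: C8H9NO2.
  M = 8(12.0) + 9(1.007825) + 14.003074 + 2(15.994915)
    = 96.000000 + 9.070425 + 14.003074 + 31.989830 = 151.063329

151.0633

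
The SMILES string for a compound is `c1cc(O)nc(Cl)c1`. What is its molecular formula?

C5H4ClNO

Atom tally by fragment:
  pyridine ring core → C:5 H:5 N:1
  (− 2 ring H displaced by substituents)
  + OH → O:1 H:1
  + Cl → Cl:1
Element totals:
  C: 5
  H: 4
  Cl: 1
  N: 1
  O: 1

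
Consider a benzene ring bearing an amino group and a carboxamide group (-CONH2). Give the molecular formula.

C7H8N2O

Atom tally by fragment:
  benzene ring core → C:6 H:6
  (− 2 ring H displaced by substituents)
  + NH2 → N:1 H:2
  + CONH2 → C:1 H:2 O:1 N:1
Element totals:
  C: 7
  H: 8
  N: 2
  O: 1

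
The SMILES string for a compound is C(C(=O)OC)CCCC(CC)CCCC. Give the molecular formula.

C13H26O2

Atom tally by fragment:
  CH3OOCCH2 → C:3 H:5 O:2
  CH2 → C:1 H:2
  CH2 → C:1 H:2
  CH2 → C:1 H:2
  CH(C2H5) → C:3 H:6
  CH2 → C:1 H:2
  CH2 → C:1 H:2
  CH2 → C:1 H:2
  CH3 → C:1 H:3
Element totals:
  C: 13
  H: 26
  O: 2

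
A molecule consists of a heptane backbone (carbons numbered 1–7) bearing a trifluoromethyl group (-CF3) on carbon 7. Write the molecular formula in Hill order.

C8H15F3

Atom tally by fragment:
  CH3 → C:1 H:3
  CH2 → C:1 H:2
  CH2 → C:1 H:2
  CH2 → C:1 H:2
  CH2 → C:1 H:2
  CH2 → C:1 H:2
  CH2CF3 → C:2 H:2 F:3
Element totals:
  C: 8
  H: 15
  F: 3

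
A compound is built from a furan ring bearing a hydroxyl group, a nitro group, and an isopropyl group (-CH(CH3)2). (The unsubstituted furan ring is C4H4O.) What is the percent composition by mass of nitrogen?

Atom tally by fragment:
  furan ring core → C:4 H:4 O:1
  (− 3 ring H displaced by substituents)
  + OH → O:1 H:1
  + NO2 → N:1 O:2
  + CH(CH3)2 → C:3 H:7
Element totals:
  C: 7
  H: 9
  N: 1
  O: 4
Molecular formula: C7H9NO4.
Molar mass = 171.152 g/mol.
Mass from N: 1 × 14.007 = 14.007 g/mol.
%N = 14.007 / 171.152 × 100 = 8.18%.

8.18%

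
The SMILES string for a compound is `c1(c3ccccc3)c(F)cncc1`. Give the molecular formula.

C11H8FN

Atom tally by fragment:
  pyridine ring core → C:5 H:5 N:1
  (− 2 ring H displaced by substituents)
  + C6H5 → C:6 H:5
  + F → F:1
Element totals:
  C: 11
  H: 8
  F: 1
  N: 1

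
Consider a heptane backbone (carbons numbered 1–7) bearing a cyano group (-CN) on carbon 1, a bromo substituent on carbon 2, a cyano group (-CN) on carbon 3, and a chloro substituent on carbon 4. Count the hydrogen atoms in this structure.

Atom tally by fragment:
  NCCH2 → C:2 H:2 N:1
  CH(Br) → C:1 H:1 Br:1
  CH(CN) → C:2 H:1 N:1
  CH(Cl) → C:1 H:1 Cl:1
  CH2 → C:1 H:2
  CH2 → C:1 H:2
  CH3 → C:1 H:3
Element totals:
  C: 9
  H: 12
  Br: 1
  Cl: 1
  N: 2

12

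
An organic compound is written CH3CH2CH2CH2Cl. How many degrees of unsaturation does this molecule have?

0

Element totals:
  C: 4
  H: 9
  Cl: 1
Molecular formula: C4H9Cl.
DoU = (2C + 2 + N − H − X) / 2 = (2·4 + 2 + 0 − 9 − 1) / 2 = 0.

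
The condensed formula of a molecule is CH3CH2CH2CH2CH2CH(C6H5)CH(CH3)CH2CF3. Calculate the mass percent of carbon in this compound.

Element totals:
  C: 16
  H: 23
  F: 3
Molecular formula: C16H23F3.
Molar mass = 272.354 g/mol.
Mass from C: 16 × 12.011 = 192.176 g/mol.
%C = 192.176 / 272.354 × 100 = 70.56%.

70.56%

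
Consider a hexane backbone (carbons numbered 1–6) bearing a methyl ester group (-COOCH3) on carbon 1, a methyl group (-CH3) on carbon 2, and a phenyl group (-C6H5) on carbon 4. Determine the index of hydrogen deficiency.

Atom tally by fragment:
  CH3OOCCH2 → C:3 H:5 O:2
  CH(CH3) → C:2 H:4
  CH2 → C:1 H:2
  CH(C6H5) → C:7 H:6
  CH2 → C:1 H:2
  CH3 → C:1 H:3
Element totals:
  C: 15
  H: 22
  O: 2
Molecular formula: C15H22O2.
DoU = (2C + 2 + N − H − X) / 2 = (2·15 + 2 + 0 − 22 − 0) / 2 = 5.

5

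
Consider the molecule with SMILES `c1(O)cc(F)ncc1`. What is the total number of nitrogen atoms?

1

Atom tally by fragment:
  pyridine ring core → C:5 H:5 N:1
  (− 2 ring H displaced by substituents)
  + OH → O:1 H:1
  + F → F:1
Element totals:
  C: 5
  H: 4
  F: 1
  N: 1
  O: 1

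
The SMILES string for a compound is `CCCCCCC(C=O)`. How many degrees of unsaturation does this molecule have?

1

Atom tally by fragment:
  CH3 → C:1 H:3
  CH2 → C:1 H:2
  CH2 → C:1 H:2
  CH2 → C:1 H:2
  CH2 → C:1 H:2
  CH2 → C:1 H:2
  CH2CHO → C:2 H:3 O:1
Element totals:
  C: 8
  H: 16
  O: 1
Molecular formula: C8H16O.
DoU = (2C + 2 + N − H − X) / 2 = (2·8 + 2 + 0 − 16 − 0) / 2 = 1.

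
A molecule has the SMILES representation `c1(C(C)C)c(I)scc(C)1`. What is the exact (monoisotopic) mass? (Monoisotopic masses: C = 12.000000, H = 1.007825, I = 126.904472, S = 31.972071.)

265.9626

Atom tally by fragment:
  thiophene ring core → C:4 H:4 S:1
  (− 3 ring H displaced by substituents)
  + CH(CH3)2 → C:3 H:7
  + I → I:1
  + CH3 → C:1 H:3
Element totals:
  C: 8
  H: 11
  I: 1
  S: 1
Molecular formula: C8H11IS.
  M = 8(12.0) + 11(1.007825) + 126.904472 + 31.972071
    = 96.000000 + 11.086075 + 126.904472 + 31.972071 = 265.962618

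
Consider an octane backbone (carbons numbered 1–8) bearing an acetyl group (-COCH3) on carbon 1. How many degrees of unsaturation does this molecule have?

1

Atom tally by fragment:
  CH3COCH2 → C:3 H:5 O:1
  CH2 → C:1 H:2
  CH2 → C:1 H:2
  CH2 → C:1 H:2
  CH2 → C:1 H:2
  CH2 → C:1 H:2
  CH2 → C:1 H:2
  CH3 → C:1 H:3
Element totals:
  C: 10
  H: 20
  O: 1
Molecular formula: C10H20O.
DoU = (2C + 2 + N − H − X) / 2 = (2·10 + 2 + 0 − 20 − 0) / 2 = 1.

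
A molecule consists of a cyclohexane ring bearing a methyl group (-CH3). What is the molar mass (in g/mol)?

Atom tally by fragment:
  cyclohexane ring core → C:6 H:12
  (− 1 ring H displaced by substituents)
  + CH3 → C:1 H:3
Element totals:
  C: 7
  H: 14
Molecular formula: C7H14.
  M = 7(12.011) + 14(1.008)
    = 84.077 + 14.112 = 98.189

98.19 g/mol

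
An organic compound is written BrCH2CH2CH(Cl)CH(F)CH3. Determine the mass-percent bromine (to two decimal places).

Atom tally by fragment:
  BrCH2 → C:1 H:2 Br:1
  CH2 → C:1 H:2
  CH(Cl) → C:1 H:1 Cl:1
  CH(F) → C:1 H:1 F:1
  CH3 → C:1 H:3
Element totals:
  C: 5
  H: 9
  Br: 1
  Cl: 1
  F: 1
Molecular formula: C5H9BrClF.
Molar mass = 203.479 g/mol.
Mass from Br: 1 × 79.904 = 79.904 g/mol.
%Br = 79.904 / 203.479 × 100 = 39.27%.

39.27%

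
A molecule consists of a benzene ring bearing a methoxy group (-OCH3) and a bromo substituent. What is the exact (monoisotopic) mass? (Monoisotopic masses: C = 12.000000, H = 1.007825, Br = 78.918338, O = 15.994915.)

Atom tally by fragment:
  benzene ring core → C:6 H:6
  (− 2 ring H displaced by substituents)
  + OCH3 → C:1 H:3 O:1
  + Br → Br:1
Element totals:
  C: 7
  H: 7
  Br: 1
  O: 1
Molecular formula: C7H7BrO.
  M = 7(12.0) + 7(1.007825) + 78.918338 + 15.994915
    = 84.000000 + 7.054775 + 78.918338 + 15.994915 = 185.968028

185.9680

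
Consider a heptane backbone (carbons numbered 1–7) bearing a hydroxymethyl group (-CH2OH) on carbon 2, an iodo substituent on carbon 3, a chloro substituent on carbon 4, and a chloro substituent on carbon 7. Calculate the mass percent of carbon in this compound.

29.56%

Atom tally by fragment:
  CH3 → C:1 H:3
  CH(CH2OH) → C:2 H:4 O:1
  CH(I) → C:1 H:1 I:1
  CH(Cl) → C:1 H:1 Cl:1
  CH2 → C:1 H:2
  CH2 → C:1 H:2
  CH2Cl → C:1 H:2 Cl:1
Element totals:
  C: 8
  H: 15
  Cl: 2
  I: 1
  O: 1
Molecular formula: C8H15Cl2IO.
Molar mass = 325.011 g/mol.
Mass from C: 8 × 12.011 = 96.088 g/mol.
%C = 96.088 / 325.011 × 100 = 29.56%.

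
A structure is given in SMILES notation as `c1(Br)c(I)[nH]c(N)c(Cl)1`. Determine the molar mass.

Atom tally by fragment:
  pyrrole ring core → C:4 H:5 N:1
  (− 4 ring H displaced by substituents)
  + Br → Br:1
  + I → I:1
  + NH2 → N:1 H:2
  + Cl → Cl:1
Element totals:
  C: 4
  H: 3
  Br: 1
  Cl: 1
  I: 1
  N: 2
Molecular formula: C4H3BrClIN2.
  M = 4(12.011) + 3(1.008) + 79.904 + 35.45 + 126.904 + 2(14.007)
    = 48.044 + 3.024 + 79.904 + 35.450 + 126.904 + 28.014 = 321.340

321.34 g/mol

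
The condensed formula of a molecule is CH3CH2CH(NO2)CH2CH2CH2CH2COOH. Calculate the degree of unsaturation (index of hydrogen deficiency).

2

Element totals:
  C: 8
  H: 15
  N: 1
  O: 4
Molecular formula: C8H15NO4.
DoU = (2C + 2 + N − H − X) / 2 = (2·8 + 2 + 1 − 15 − 0) / 2 = 2.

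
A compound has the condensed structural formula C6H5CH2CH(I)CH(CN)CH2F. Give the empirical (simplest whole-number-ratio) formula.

C11H11FIN

Element totals:
  C: 11
  H: 11
  F: 1
  I: 1
  N: 1
Molecular formula: C11H11FIN.
gcd of subscripts (11, 1, 11, 1, 1) = 1, so the empirical formula equals the molecular formula.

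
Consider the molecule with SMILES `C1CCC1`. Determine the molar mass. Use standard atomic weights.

Atom tally by fragment:
  cyclobutane ring core → C:4 H:8
Element totals:
  C: 4
  H: 8
Molecular formula: C4H8.
  M = 4(12.011) + 8(1.008)
    = 48.044 + 8.064 = 56.108

56.11 g/mol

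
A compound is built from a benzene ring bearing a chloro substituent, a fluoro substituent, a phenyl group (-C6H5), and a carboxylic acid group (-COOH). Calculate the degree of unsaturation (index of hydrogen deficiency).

Atom tally by fragment:
  benzene ring core → C:6 H:6
  (− 4 ring H displaced by substituents)
  + Cl → Cl:1
  + F → F:1
  + C6H5 → C:6 H:5
  + COOH → C:1 H:1 O:2
Element totals:
  C: 13
  H: 8
  Cl: 1
  F: 1
  O: 2
Molecular formula: C13H8ClFO2.
DoU = (2C + 2 + N − H − X) / 2 = (2·13 + 2 + 0 − 8 − 2) / 2 = 9.

9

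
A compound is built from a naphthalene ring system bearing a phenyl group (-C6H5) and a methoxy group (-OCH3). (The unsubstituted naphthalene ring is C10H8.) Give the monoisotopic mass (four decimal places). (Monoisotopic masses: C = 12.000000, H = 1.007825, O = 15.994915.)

Atom tally by fragment:
  naphthalene ring system core → C:10 H:8
  (− 2 ring H displaced by substituents)
  + C6H5 → C:6 H:5
  + OCH3 → C:1 H:3 O:1
Element totals:
  C: 17
  H: 14
  O: 1
Molecular formula: C17H14O.
  M = 17(12.0) + 14(1.007825) + 15.994915
    = 204.000000 + 14.109550 + 15.994915 = 234.104465

234.1045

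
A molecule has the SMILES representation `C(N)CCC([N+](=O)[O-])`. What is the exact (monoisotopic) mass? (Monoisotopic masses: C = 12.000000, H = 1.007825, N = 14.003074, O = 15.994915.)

118.0742

Atom tally by fragment:
  H2NCH2 → C:1 H:4 N:1
  CH2 → C:1 H:2
  CH2 → C:1 H:2
  CH2NO2 → C:1 H:2 N:1 O:2
Element totals:
  C: 4
  H: 10
  N: 2
  O: 2
Molecular formula: C4H10N2O2.
  M = 4(12.0) + 10(1.007825) + 2(14.003074) + 2(15.994915)
    = 48.000000 + 10.078250 + 28.006148 + 31.989830 = 118.074228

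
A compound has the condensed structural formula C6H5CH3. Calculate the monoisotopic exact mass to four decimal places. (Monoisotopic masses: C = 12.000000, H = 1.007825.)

92.0626

Atom tally by fragment:
  benzene ring core → C:6 H:6
  (− 1 ring H displaced by substituents)
  + CH3 → C:1 H:3
Element totals:
  C: 7
  H: 8
Molecular formula: C7H8.
  M = 7(12.0) + 8(1.007825)
    = 84.000000 + 8.062600 = 92.062600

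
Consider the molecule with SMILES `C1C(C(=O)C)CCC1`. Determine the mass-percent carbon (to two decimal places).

74.95%

Atom tally by fragment:
  cyclopentane ring core → C:5 H:10
  (− 1 ring H displaced by substituents)
  + COCH3 → C:2 H:3 O:1
Element totals:
  C: 7
  H: 12
  O: 1
Molecular formula: C7H12O.
Molar mass = 112.172 g/mol.
Mass from C: 7 × 12.011 = 84.077 g/mol.
%C = 84.077 / 112.172 × 100 = 74.95%.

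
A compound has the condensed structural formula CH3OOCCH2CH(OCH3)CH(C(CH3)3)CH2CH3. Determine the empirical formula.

C4H8O

Element totals:
  C: 12
  H: 24
  O: 3
Molecular formula: C12H24O3.
gcd of subscripts = 3; dividing each by 3:
  C: 12/3 = 4
  H: 24/3 = 8
  O: 3/3 = 1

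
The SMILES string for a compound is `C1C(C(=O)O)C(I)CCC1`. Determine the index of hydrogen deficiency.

2

Atom tally by fragment:
  cyclohexane ring core → C:6 H:12
  (− 2 ring H displaced by substituents)
  + COOH → C:1 H:1 O:2
  + I → I:1
Element totals:
  C: 7
  H: 11
  I: 1
  O: 2
Molecular formula: C7H11IO2.
DoU = (2C + 2 + N − H − X) / 2 = (2·7 + 2 + 0 − 11 − 1) / 2 = 2.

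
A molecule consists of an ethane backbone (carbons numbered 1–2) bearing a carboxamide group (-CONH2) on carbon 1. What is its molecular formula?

Atom tally by fragment:
  H2NOCCH2 → C:2 H:4 O:1 N:1
  CH3 → C:1 H:3
Element totals:
  C: 3
  H: 7
  N: 1
  O: 1

C3H7NO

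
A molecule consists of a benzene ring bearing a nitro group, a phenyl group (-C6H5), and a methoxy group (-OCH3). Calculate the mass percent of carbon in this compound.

Atom tally by fragment:
  benzene ring core → C:6 H:6
  (− 3 ring H displaced by substituents)
  + NO2 → N:1 O:2
  + C6H5 → C:6 H:5
  + OCH3 → C:1 H:3 O:1
Element totals:
  C: 13
  H: 11
  N: 1
  O: 3
Molecular formula: C13H11NO3.
Molar mass = 229.235 g/mol.
Mass from C: 13 × 12.011 = 156.143 g/mol.
%C = 156.143 / 229.235 × 100 = 68.11%.

68.11%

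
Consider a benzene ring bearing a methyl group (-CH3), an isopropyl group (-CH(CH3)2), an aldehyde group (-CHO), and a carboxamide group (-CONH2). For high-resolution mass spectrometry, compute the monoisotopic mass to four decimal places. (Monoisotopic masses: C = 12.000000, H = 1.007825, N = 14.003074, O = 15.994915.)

Atom tally by fragment:
  benzene ring core → C:6 H:6
  (− 4 ring H displaced by substituents)
  + CH3 → C:1 H:3
  + CH(CH3)2 → C:3 H:7
  + CHO → C:1 H:1 O:1
  + CONH2 → C:1 H:2 O:1 N:1
Element totals:
  C: 12
  H: 15
  N: 1
  O: 2
Molecular formula: C12H15NO2.
  M = 12(12.0) + 15(1.007825) + 14.003074 + 2(15.994915)
    = 144.000000 + 15.117375 + 14.003074 + 31.989830 = 205.110279

205.1103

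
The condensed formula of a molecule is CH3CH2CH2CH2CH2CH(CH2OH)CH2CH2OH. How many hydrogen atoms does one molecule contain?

20

Atom tally by fragment:
  CH3 → C:1 H:3
  CH2 → C:1 H:2
  CH2 → C:1 H:2
  CH2 → C:1 H:2
  CH2 → C:1 H:2
  CH(CH2OH) → C:2 H:4 O:1
  CH2CH2OH → C:2 H:5 O:1
Element totals:
  C: 9
  H: 20
  O: 2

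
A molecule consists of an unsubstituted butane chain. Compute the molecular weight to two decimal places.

Atom tally by fragment:
  CH3 → C:1 H:3
  CH2 → C:1 H:2
  CH2 → C:1 H:2
  CH3 → C:1 H:3
Element totals:
  C: 4
  H: 10
Molecular formula: C4H10.
  M = 4(12.011) + 10(1.008)
    = 48.044 + 10.080 = 58.124

58.12 g/mol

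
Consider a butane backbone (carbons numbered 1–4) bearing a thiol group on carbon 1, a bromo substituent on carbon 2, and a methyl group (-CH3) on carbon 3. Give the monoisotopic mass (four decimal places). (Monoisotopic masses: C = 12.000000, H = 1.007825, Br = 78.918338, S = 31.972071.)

181.9765

Atom tally by fragment:
  HSCH2 → C:1 H:3 S:1
  CH(Br) → C:1 H:1 Br:1
  CH(CH3) → C:2 H:4
  CH3 → C:1 H:3
Element totals:
  C: 5
  H: 11
  Br: 1
  S: 1
Molecular formula: C5H11BrS.
  M = 5(12.0) + 11(1.007825) + 78.918338 + 31.972071
    = 60.000000 + 11.086075 + 78.918338 + 31.972071 = 181.976484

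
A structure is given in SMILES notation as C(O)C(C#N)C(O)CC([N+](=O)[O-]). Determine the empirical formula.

C3H5NO2

Atom tally by fragment:
  HOCH2 → C:1 H:3 O:1
  CH(CN) → C:2 H:1 N:1
  CH(OH) → C:1 H:2 O:1
  CH2 → C:1 H:2
  CH2NO2 → C:1 H:2 N:1 O:2
Element totals:
  C: 6
  H: 10
  N: 2
  O: 4
Molecular formula: C6H10N2O4.
gcd of subscripts = 2; dividing each by 2:
  C: 6/2 = 3
  H: 10/2 = 5
  N: 2/2 = 1
  O: 4/2 = 2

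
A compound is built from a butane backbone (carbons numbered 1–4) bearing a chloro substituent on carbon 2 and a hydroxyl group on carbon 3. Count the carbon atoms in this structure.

4

Atom tally by fragment:
  CH3 → C:1 H:3
  CH(Cl) → C:1 H:1 Cl:1
  CH(OH) → C:1 H:2 O:1
  CH3 → C:1 H:3
Element totals:
  C: 4
  H: 9
  Cl: 1
  O: 1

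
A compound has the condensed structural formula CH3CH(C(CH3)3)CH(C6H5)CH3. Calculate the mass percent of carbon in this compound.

Element totals:
  C: 14
  H: 22
Molecular formula: C14H22.
Molar mass = 190.330 g/mol.
Mass from C: 14 × 12.011 = 168.154 g/mol.
%C = 168.154 / 190.330 × 100 = 88.35%.

88.35%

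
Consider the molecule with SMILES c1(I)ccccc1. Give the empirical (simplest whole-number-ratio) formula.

C6H5I

Atom tally by fragment:
  benzene ring core → C:6 H:6
  (− 1 ring H displaced by substituents)
  + I → I:1
Element totals:
  C: 6
  H: 5
  I: 1
Molecular formula: C6H5I.
gcd of subscripts (6, 5, 1) = 1, so the empirical formula equals the molecular formula.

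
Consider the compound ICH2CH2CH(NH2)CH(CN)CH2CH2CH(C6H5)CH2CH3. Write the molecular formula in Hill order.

C16H23IN2

Atom tally by fragment:
  ICH2 → C:1 H:2 I:1
  CH2 → C:1 H:2
  CH(NH2) → C:1 H:3 N:1
  CH(CN) → C:2 H:1 N:1
  CH2 → C:1 H:2
  CH2 → C:1 H:2
  CH(C6H5) → C:7 H:6
  CH2 → C:1 H:2
  CH3 → C:1 H:3
Element totals:
  C: 16
  H: 23
  I: 1
  N: 2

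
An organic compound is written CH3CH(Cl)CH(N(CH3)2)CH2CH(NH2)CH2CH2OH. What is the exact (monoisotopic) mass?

208.1342

Atom tally by fragment:
  CH3 → C:1 H:3
  CH(Cl) → C:1 H:1 Cl:1
  CH(N(CH3)2) → C:3 H:7 N:1
  CH2 → C:1 H:2
  CH(NH2) → C:1 H:3 N:1
  CH2CH2OH → C:2 H:5 O:1
Element totals:
  C: 9
  H: 21
  Cl: 1
  N: 2
  O: 1
Molecular formula: C9H21ClN2O.
  M = 9(12.0) + 21(1.007825) + 34.968853 + 2(14.003074) + 15.994915
    = 108.000000 + 21.164325 + 34.968853 + 28.006148 + 15.994915 = 208.134241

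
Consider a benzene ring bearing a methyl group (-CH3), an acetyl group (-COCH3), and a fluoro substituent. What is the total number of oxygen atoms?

1

Atom tally by fragment:
  benzene ring core → C:6 H:6
  (− 3 ring H displaced by substituents)
  + CH3 → C:1 H:3
  + COCH3 → C:2 H:3 O:1
  + F → F:1
Element totals:
  C: 9
  H: 9
  F: 1
  O: 1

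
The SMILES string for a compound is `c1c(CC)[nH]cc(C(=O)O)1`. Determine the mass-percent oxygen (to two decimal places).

22.99%

Atom tally by fragment:
  pyrrole ring core → C:4 H:5 N:1
  (− 2 ring H displaced by substituents)
  + C2H5 → C:2 H:5
  + COOH → C:1 H:1 O:2
Element totals:
  C: 7
  H: 9
  N: 1
  O: 2
Molecular formula: C7H9NO2.
Molar mass = 139.154 g/mol.
Mass from O: 2 × 15.999 = 31.998 g/mol.
%O = 31.998 / 139.154 × 100 = 22.99%.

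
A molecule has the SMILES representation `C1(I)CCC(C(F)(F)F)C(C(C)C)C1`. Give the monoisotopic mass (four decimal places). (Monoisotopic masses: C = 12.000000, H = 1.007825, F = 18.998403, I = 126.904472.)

Atom tally by fragment:
  cyclohexane ring core → C:6 H:12
  (− 3 ring H displaced by substituents)
  + I → I:1
  + CF3 → C:1 F:3
  + CH(CH3)2 → C:3 H:7
Element totals:
  C: 10
  H: 16
  F: 3
  I: 1
Molecular formula: C10H16F3I.
  M = 10(12.0) + 16(1.007825) + 3(18.998403) + 126.904472
    = 120.000000 + 16.125200 + 56.995209 + 126.904472 = 320.024881

320.0249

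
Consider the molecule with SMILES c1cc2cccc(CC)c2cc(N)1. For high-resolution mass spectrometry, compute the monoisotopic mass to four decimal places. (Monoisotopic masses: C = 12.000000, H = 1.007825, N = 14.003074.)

171.1048

Atom tally by fragment:
  naphthalene ring system core → C:10 H:8
  (− 2 ring H displaced by substituents)
  + C2H5 → C:2 H:5
  + NH2 → N:1 H:2
Element totals:
  C: 12
  H: 13
  N: 1
Molecular formula: C12H13N.
  M = 12(12.0) + 13(1.007825) + 14.003074
    = 144.000000 + 13.101725 + 14.003074 = 171.104799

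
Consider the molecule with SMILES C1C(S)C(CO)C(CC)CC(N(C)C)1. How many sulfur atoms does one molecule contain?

1

Atom tally by fragment:
  cyclohexane ring core → C:6 H:12
  (− 4 ring H displaced by substituents)
  + SH → S:1 H:1
  + CH2OH → C:1 H:3 O:1
  + C2H5 → C:2 H:5
  + N(CH3)2 → N:1 C:2 H:6
Element totals:
  C: 11
  H: 23
  N: 1
  O: 1
  S: 1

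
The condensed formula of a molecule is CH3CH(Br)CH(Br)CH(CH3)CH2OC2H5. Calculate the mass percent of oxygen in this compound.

5.55%

Atom tally by fragment:
  CH3 → C:1 H:3
  CH(Br) → C:1 H:1 Br:1
  CH(Br) → C:1 H:1 Br:1
  CH(CH3) → C:2 H:4
  CH2OC2H5 → C:3 H:7 O:1
Element totals:
  C: 8
  H: 16
  Br: 2
  O: 1
Molecular formula: C8H16Br2O.
Molar mass = 288.023 g/mol.
Mass from O: 1 × 15.999 = 15.999 g/mol.
%O = 15.999 / 288.023 × 100 = 5.55%.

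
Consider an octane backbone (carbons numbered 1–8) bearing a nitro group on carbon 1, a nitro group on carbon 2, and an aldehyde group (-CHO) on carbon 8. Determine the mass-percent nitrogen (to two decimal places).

Atom tally by fragment:
  O2NCH2 → C:1 H:2 N:1 O:2
  CH(NO2) → C:1 H:1 N:1 O:2
  CH2 → C:1 H:2
  CH2 → C:1 H:2
  CH2 → C:1 H:2
  CH2 → C:1 H:2
  CH2 → C:1 H:2
  CH2CHO → C:2 H:3 O:1
Element totals:
  C: 9
  H: 16
  N: 2
  O: 5
Molecular formula: C9H16N2O5.
Molar mass = 232.236 g/mol.
Mass from N: 2 × 14.007 = 28.014 g/mol.
%N = 28.014 / 232.236 × 100 = 12.06%.

12.06%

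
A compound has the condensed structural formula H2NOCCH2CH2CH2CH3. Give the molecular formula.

Element totals:
  C: 5
  H: 11
  N: 1
  O: 1

C5H11NO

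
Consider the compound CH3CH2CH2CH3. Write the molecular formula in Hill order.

Element totals:
  C: 4
  H: 10

C4H10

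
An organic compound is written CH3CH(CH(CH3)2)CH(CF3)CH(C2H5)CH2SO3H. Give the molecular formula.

Atom tally by fragment:
  CH3 → C:1 H:3
  CH(CH(CH3)2) → C:4 H:8
  CH(CF3) → C:2 H:1 F:3
  CH(C2H5) → C:3 H:6
  CH2SO3H → C:1 H:3 S:1 O:3
Element totals:
  C: 11
  H: 21
  F: 3
  O: 3
  S: 1

C11H21F3O3S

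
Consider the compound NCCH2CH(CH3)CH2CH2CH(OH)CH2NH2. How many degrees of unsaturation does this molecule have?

2

Atom tally by fragment:
  NCCH2 → C:2 H:2 N:1
  CH(CH3) → C:2 H:4
  CH2 → C:1 H:2
  CH2 → C:1 H:2
  CH(OH) → C:1 H:2 O:1
  CH2NH2 → C:1 H:4 N:1
Element totals:
  C: 8
  H: 16
  N: 2
  O: 1
Molecular formula: C8H16N2O.
DoU = (2C + 2 + N − H − X) / 2 = (2·8 + 2 + 2 − 16 − 0) / 2 = 2.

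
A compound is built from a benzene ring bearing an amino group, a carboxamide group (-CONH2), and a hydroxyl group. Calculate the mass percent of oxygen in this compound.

Atom tally by fragment:
  benzene ring core → C:6 H:6
  (− 3 ring H displaced by substituents)
  + NH2 → N:1 H:2
  + CONH2 → C:1 H:2 O:1 N:1
  + OH → O:1 H:1
Element totals:
  C: 7
  H: 8
  N: 2
  O: 2
Molecular formula: C7H8N2O2.
Molar mass = 152.153 g/mol.
Mass from O: 2 × 15.999 = 31.998 g/mol.
%O = 31.998 / 152.153 × 100 = 21.03%.

21.03%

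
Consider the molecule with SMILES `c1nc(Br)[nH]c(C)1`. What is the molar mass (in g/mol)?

Atom tally by fragment:
  imidazole ring core → C:3 H:4 N:2
  (− 2 ring H displaced by substituents)
  + Br → Br:1
  + CH3 → C:1 H:3
Element totals:
  C: 4
  H: 5
  Br: 1
  N: 2
Molecular formula: C4H5BrN2.
  M = 4(12.011) + 5(1.008) + 79.904 + 2(14.007)
    = 48.044 + 5.040 + 79.904 + 28.014 = 161.002

161.00 g/mol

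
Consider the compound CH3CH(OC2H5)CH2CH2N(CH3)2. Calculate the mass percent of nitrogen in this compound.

Element totals:
  C: 8
  H: 19
  N: 1
  O: 1
Molecular formula: C8H19NO.
Molar mass = 145.246 g/mol.
Mass from N: 1 × 14.007 = 14.007 g/mol.
%N = 14.007 / 145.246 × 100 = 9.64%.

9.64%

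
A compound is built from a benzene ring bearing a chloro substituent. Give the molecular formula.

Atom tally by fragment:
  benzene ring core → C:6 H:6
  (− 1 ring H displaced by substituents)
  + Cl → Cl:1
Element totals:
  C: 6
  H: 5
  Cl: 1

C6H5Cl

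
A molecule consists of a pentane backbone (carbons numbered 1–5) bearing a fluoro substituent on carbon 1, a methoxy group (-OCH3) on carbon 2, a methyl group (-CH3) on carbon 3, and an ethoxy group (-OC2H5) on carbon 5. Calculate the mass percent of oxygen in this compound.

Atom tally by fragment:
  FCH2 → C:1 H:2 F:1
  CH(OCH3) → C:2 H:4 O:1
  CH(CH3) → C:2 H:4
  CH2 → C:1 H:2
  CH2OC2H5 → C:3 H:7 O:1
Element totals:
  C: 9
  H: 19
  F: 1
  O: 2
Molecular formula: C9H19FO2.
Molar mass = 178.247 g/mol.
Mass from O: 2 × 15.999 = 31.998 g/mol.
%O = 31.998 / 178.247 × 100 = 17.95%.

17.95%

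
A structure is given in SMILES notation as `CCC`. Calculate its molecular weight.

Atom tally by fragment:
  CH3 → C:1 H:3
  CH2 → C:1 H:2
  CH3 → C:1 H:3
Element totals:
  C: 3
  H: 8
Molecular formula: C3H8.
  M = 3(12.011) + 8(1.008)
    = 36.033 + 8.064 = 44.097

44.10 g/mol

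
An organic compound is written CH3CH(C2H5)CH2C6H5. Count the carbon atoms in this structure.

Element totals:
  C: 11
  H: 16

11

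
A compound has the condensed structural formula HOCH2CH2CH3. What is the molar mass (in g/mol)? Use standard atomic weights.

Element totals:
  C: 3
  H: 8
  O: 1
Molecular formula: C3H8O.
  M = 3(12.011) + 8(1.008) + 15.999
    = 36.033 + 8.064 + 15.999 = 60.096

60.10 g/mol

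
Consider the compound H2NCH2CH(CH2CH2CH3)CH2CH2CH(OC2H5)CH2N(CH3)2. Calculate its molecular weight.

Element totals:
  C: 13
  H: 30
  N: 2
  O: 1
Molecular formula: C13H30N2O.
  M = 13(12.011) + 30(1.008) + 2(14.007) + 15.999
    = 156.143 + 30.240 + 28.014 + 15.999 = 230.396

230.40 g/mol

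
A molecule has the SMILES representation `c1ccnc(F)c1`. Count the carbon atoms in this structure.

5

Atom tally by fragment:
  pyridine ring core → C:5 H:5 N:1
  (− 1 ring H displaced by substituents)
  + F → F:1
Element totals:
  C: 5
  H: 4
  F: 1
  N: 1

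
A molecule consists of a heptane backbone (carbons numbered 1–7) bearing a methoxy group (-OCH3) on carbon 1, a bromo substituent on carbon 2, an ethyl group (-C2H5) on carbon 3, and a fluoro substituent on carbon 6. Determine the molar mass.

Atom tally by fragment:
  CH3OCH2 → C:2 H:5 O:1
  CH(Br) → C:1 H:1 Br:1
  CH(C2H5) → C:3 H:6
  CH2 → C:1 H:2
  CH2 → C:1 H:2
  CH(F) → C:1 H:1 F:1
  CH3 → C:1 H:3
Element totals:
  C: 10
  H: 20
  Br: 1
  F: 1
  O: 1
Molecular formula: C10H20BrFO.
  M = 10(12.011) + 20(1.008) + 79.904 + 18.998 + 15.999
    = 120.110 + 20.160 + 79.904 + 18.998 + 15.999 = 255.171

255.17 g/mol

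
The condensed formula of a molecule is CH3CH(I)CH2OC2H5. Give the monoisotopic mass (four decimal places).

213.9855

Element totals:
  C: 5
  H: 11
  I: 1
  O: 1
Molecular formula: C5H11IO.
  M = 5(12.0) + 11(1.007825) + 126.904472 + 15.994915
    = 60.000000 + 11.086075 + 126.904472 + 15.994915 = 213.985462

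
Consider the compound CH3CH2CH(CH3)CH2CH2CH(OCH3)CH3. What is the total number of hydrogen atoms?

20

Atom tally by fragment:
  CH3 → C:1 H:3
  CH2 → C:1 H:2
  CH(CH3) → C:2 H:4
  CH2 → C:1 H:2
  CH2 → C:1 H:2
  CH(OCH3) → C:2 H:4 O:1
  CH3 → C:1 H:3
Element totals:
  C: 9
  H: 20
  O: 1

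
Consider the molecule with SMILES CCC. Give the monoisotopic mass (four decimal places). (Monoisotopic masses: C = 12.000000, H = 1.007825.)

Atom tally by fragment:
  CH3 → C:1 H:3
  CH2 → C:1 H:2
  CH3 → C:1 H:3
Element totals:
  C: 3
  H: 8
Molecular formula: C3H8.
  M = 3(12.0) + 8(1.007825)
    = 36.000000 + 8.062600 = 44.062600

44.0626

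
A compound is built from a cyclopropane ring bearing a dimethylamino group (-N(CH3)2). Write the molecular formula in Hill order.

C5H11N

Atom tally by fragment:
  cyclopropane ring core → C:3 H:6
  (− 1 ring H displaced by substituents)
  + N(CH3)2 → N:1 C:2 H:6
Element totals:
  C: 5
  H: 11
  N: 1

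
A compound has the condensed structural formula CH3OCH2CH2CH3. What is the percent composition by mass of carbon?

Element totals:
  C: 4
  H: 10
  O: 1
Molecular formula: C4H10O.
Molar mass = 74.123 g/mol.
Mass from C: 4 × 12.011 = 48.044 g/mol.
%C = 48.044 / 74.123 × 100 = 64.82%.

64.82%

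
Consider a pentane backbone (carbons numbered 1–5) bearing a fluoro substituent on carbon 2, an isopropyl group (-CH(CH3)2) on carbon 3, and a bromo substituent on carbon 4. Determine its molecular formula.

C8H16BrF

Atom tally by fragment:
  CH3 → C:1 H:3
  CH(F) → C:1 H:1 F:1
  CH(CH(CH3)2) → C:4 H:8
  CH(Br) → C:1 H:1 Br:1
  CH3 → C:1 H:3
Element totals:
  C: 8
  H: 16
  Br: 1
  F: 1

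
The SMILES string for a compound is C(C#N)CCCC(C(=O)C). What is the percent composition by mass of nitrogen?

Atom tally by fragment:
  NCCH2 → C:2 H:2 N:1
  CH2 → C:1 H:2
  CH2 → C:1 H:2
  CH2 → C:1 H:2
  CH2COCH3 → C:3 H:5 O:1
Element totals:
  C: 8
  H: 13
  N: 1
  O: 1
Molecular formula: C8H13NO.
Molar mass = 139.198 g/mol.
Mass from N: 1 × 14.007 = 14.007 g/mol.
%N = 14.007 / 139.198 × 100 = 10.06%.

10.06%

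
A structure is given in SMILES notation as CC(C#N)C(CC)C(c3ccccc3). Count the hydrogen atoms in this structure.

Atom tally by fragment:
  CH3 → C:1 H:3
  CH(CN) → C:2 H:1 N:1
  CH(C2H5) → C:3 H:6
  CH2C6H5 → C:7 H:7
Element totals:
  C: 13
  H: 17
  N: 1

17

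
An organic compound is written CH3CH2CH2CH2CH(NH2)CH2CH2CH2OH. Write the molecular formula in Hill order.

Atom tally by fragment:
  CH3 → C:1 H:3
  CH2 → C:1 H:2
  CH2 → C:1 H:2
  CH2 → C:1 H:2
  CH(NH2) → C:1 H:3 N:1
  CH2 → C:1 H:2
  CH2 → C:1 H:2
  CH2OH → C:1 H:3 O:1
Element totals:
  C: 8
  H: 19
  N: 1
  O: 1

C8H19NO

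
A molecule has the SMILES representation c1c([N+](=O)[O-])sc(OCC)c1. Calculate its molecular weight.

Atom tally by fragment:
  thiophene ring core → C:4 H:4 S:1
  (− 2 ring H displaced by substituents)
  + NO2 → N:1 O:2
  + OC2H5 → C:2 H:5 O:1
Element totals:
  C: 6
  H: 7
  N: 1
  O: 3
  S: 1
Molecular formula: C6H7NO3S.
  M = 6(12.011) + 7(1.008) + 14.007 + 3(15.999) + 32.06
    = 72.066 + 7.056 + 14.007 + 47.997 + 32.060 = 173.186

173.19 g/mol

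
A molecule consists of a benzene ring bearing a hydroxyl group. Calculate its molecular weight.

Atom tally by fragment:
  benzene ring core → C:6 H:6
  (− 1 ring H displaced by substituents)
  + OH → O:1 H:1
Element totals:
  C: 6
  H: 6
  O: 1
Molecular formula: C6H6O.
  M = 6(12.011) + 6(1.008) + 15.999
    = 72.066 + 6.048 + 15.999 = 94.113

94.11 g/mol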